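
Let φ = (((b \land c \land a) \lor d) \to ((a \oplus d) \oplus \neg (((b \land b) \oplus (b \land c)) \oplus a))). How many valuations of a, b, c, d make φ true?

10

a | b | c | d | φ
- | - | - | - | -
1 | 1 | 1 | 1 | 0
1 | 1 | 1 | 0 | 1
1 | 1 | 0 | 1 | 1
1 | 1 | 0 | 0 | 1
1 | 0 | 1 | 1 | 0
1 | 0 | 1 | 0 | 1
1 | 0 | 0 | 1 | 0
1 | 0 | 0 | 0 | 1
0 | 1 | 1 | 1 | 0
0 | 1 | 1 | 0 | 1
0 | 1 | 0 | 1 | 1
0 | 1 | 0 | 0 | 1
0 | 0 | 1 | 1 | 0
0 | 0 | 1 | 0 | 1
0 | 0 | 0 | 1 | 0
0 | 0 | 0 | 0 | 1
The formula is true on 10 of the 16 rows.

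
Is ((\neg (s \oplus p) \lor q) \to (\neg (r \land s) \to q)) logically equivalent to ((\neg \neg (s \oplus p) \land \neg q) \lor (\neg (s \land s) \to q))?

  p      q      r      s    |    φ      ψ  
False  False  False  False  |  False  False
False  False  False   True  |   True   True
False  False   True  False  |  False  False
False  False   True   True  |   True   True
False   True  False  False  |   True   True
False   True  False   True  |   True   True
False   True   True  False  |   True   True
False   True   True   True  |   True   True
 True  False  False  False  |   True   True
 True  False  False   True  |  False   True
 True  False   True  False  |   True   True
 True  False   True   True  |   True   True
 True   True  False  False  |   True   True
 True   True  False   True  |   True   True
 True   True   True  False  |   True   True
 True   True   True   True  |   True   True
The columns differ at p=True, q=False, r=False, s=True (φ=False, ψ=True), so they are not equivalent.

not equivalent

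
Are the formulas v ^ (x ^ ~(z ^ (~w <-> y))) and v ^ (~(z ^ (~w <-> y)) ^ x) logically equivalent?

equivalent

x | y | z | w | v | φ | ψ
- | - | - | - | - | - | -
T | T | T | T | T | F | F
T | T | T | T | F | T | T
T | T | T | F | T | T | T
T | T | T | F | F | F | F
T | T | F | T | T | T | T
T | T | F | T | F | F | F
T | T | F | F | T | F | F
T | T | F | F | F | T | T
T | F | T | T | T | T | T
T | F | T | T | F | F | F
T | F | T | F | T | F | F
T | F | T | F | F | T | T
T | F | F | T | T | F | F
T | F | F | T | F | T | T
T | F | F | F | T | T | T
T | F | F | F | F | F | F
F | T | T | T | T | T | T
F | T | T | T | F | F | F
F | T | T | F | T | F | F
F | T | T | F | F | T | T
F | T | F | T | T | F | F
F | T | F | T | F | T | T
F | T | F | F | T | T | T
F | T | F | F | F | F | F
F | F | T | T | T | F | F
F | F | T | T | F | T | T
F | F | T | F | T | T | T
F | F | T | F | F | F | F
F | F | F | T | T | T | T
F | F | F | T | F | F | F
F | F | F | F | T | F | F
F | F | F | F | F | T | T
The columns for φ and ψ agree on every row, so they are logically equivalent.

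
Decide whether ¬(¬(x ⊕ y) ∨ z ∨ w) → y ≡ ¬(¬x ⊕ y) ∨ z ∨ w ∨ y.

not equivalent

  x      y      z      w    |    φ      ψ  
False  False  False  False  |   True  False
False  False  False   True  |   True   True
False  False   True  False  |   True   True
False  False   True   True  |   True   True
False   True  False  False  |   True   True
False   True  False   True  |   True   True
False   True   True  False  |   True   True
False   True   True   True  |   True   True
 True  False  False  False  |  False   True
 True  False  False   True  |   True   True
 True  False   True  False  |   True   True
 True  False   True   True  |   True   True
 True   True  False  False  |   True   True
 True   True  False   True  |   True   True
 True   True   True  False  |   True   True
 True   True   True   True  |   True   True
The columns differ at x=False, y=False, z=False, w=False (φ=True, ψ=False), so they are not equivalent.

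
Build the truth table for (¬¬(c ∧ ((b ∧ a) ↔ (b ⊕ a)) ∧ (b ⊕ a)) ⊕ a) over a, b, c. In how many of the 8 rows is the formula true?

4

a  b  c  |  (b ∧ a)  (b ⊕ a)  ((b ∧ a) ↔ (b ⊕ a))  φ
T  T  T  |     T        F              F           T
T  T  F  |     T        F              F           T
T  F  T  |     F        T              F           T
T  F  F  |     F        T              F           T
F  T  T  |     F        T              F           F
F  T  F  |     F        T              F           F
F  F  T  |     F        F              T           F
F  F  F  |     F        F              T           F
The formula is true on 4 of the 8 rows.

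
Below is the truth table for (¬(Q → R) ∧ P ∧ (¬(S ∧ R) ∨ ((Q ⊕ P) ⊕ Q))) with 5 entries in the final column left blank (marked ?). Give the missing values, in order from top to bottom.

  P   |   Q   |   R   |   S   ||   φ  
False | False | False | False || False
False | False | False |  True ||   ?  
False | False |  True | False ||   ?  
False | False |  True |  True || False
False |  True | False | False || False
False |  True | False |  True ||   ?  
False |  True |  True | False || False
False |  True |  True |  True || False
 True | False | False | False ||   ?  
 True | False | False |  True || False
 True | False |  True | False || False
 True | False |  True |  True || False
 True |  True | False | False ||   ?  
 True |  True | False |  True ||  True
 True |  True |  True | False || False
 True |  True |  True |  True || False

False, False, False, False, True

Row P=False, Q=False, R=False, S=True: ¬(Q → R) = False, (¬(S ∧ R) ∨ ((Q ⊕ P) ⊕ Q)) = True, so the formula = False.
Row P=False, Q=False, R=True, S=False: ¬(Q → R) = False, (¬(S ∧ R) ∨ ((Q ⊕ P) ⊕ Q)) = True, so the formula = False.
Row P=False, Q=True, R=False, S=True: ¬(Q → R) = True, (¬(S ∧ R) ∨ ((Q ⊕ P) ⊕ Q)) = True, so the formula = False.
Row P=True, Q=False, R=False, S=False: ¬(Q → R) = False, (¬(S ∧ R) ∨ ((Q ⊕ P) ⊕ Q)) = True, so the formula = False.
Row P=True, Q=True, R=False, S=False: ¬(Q → R) = True, (¬(S ∧ R) ∨ ((Q ⊕ P) ⊕ Q)) = True, so the formula = True.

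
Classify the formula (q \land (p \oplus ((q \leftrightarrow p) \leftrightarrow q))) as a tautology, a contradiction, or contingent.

p  q  |  φ
1  1  |  0
1  0  |  0
0  1  |  0
0  0  |  0
Every row is 0, so the formula is a contradiction.

contradiction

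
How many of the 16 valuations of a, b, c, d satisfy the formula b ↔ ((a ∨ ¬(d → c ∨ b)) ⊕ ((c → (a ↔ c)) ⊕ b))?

13

a | b | c | d | (c ∨ b) | (d → (c ∨ b)) | ¬(d → (c ∨ b)) | (a ∨ ¬(d → (c ∨ b))) | (a ↔ c) | (c → (a ↔ c)) | ((c → (a ↔ c)) ⊕ b) | φ
- | - | - | - | ------- | ------------- | -------------- | -------------------- | ------- | ------------- | ------------------- | -
1 | 1 | 1 | 1 |    1    |       1       |       0        |          1           |    1    |       1       |          0          | 1
1 | 1 | 1 | 0 |    1    |       1       |       0        |          1           |    1    |       1       |          0          | 1
1 | 1 | 0 | 1 |    1    |       1       |       0        |          1           |    0    |       1       |          0          | 1
1 | 1 | 0 | 0 |    1    |       1       |       0        |          1           |    0    |       1       |          0          | 1
1 | 0 | 1 | 1 |    1    |       1       |       0        |          1           |    1    |       1       |          1          | 1
1 | 0 | 1 | 0 |    1    |       1       |       0        |          1           |    1    |       1       |          1          | 1
1 | 0 | 0 | 1 |    0    |       0       |       1        |          1           |    0    |       1       |          1          | 1
1 | 0 | 0 | 0 |    0    |       1       |       0        |          1           |    0    |       1       |          1          | 1
0 | 1 | 1 | 1 |    1    |       1       |       0        |          0           |    0    |       0       |          1          | 1
0 | 1 | 1 | 0 |    1    |       1       |       0        |          0           |    0    |       0       |          1          | 1
0 | 1 | 0 | 1 |    1    |       1       |       0        |          0           |    1    |       1       |          0          | 0
0 | 1 | 0 | 0 |    1    |       1       |       0        |          0           |    1    |       1       |          0          | 0
0 | 0 | 1 | 1 |    1    |       1       |       0        |          0           |    0    |       0       |          0          | 1
0 | 0 | 1 | 0 |    1    |       1       |       0        |          0           |    0    |       0       |          0          | 1
0 | 0 | 0 | 1 |    0    |       0       |       1        |          1           |    1    |       1       |          1          | 1
0 | 0 | 0 | 0 |    0    |       1       |       0        |          0           |    1    |       1       |          1          | 0
The formula is true on 13 of the 16 rows.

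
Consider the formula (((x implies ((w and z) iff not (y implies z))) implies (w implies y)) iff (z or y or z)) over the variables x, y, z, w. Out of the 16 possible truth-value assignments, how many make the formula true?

x | y | z | w || φ
T | T | T | T || T
T | T | T | F || T
T | T | F | T || T
T | T | F | F || T
T | F | T | T || T
T | F | T | F || T
T | F | F | T || T
T | F | F | F || F
F | T | T | T || T
F | T | T | F || T
F | T | F | T || T
F | T | F | F || T
F | F | T | T || F
F | F | T | F || T
F | F | F | T || T
F | F | F | F || F
The formula is true on 13 of the 16 rows.

13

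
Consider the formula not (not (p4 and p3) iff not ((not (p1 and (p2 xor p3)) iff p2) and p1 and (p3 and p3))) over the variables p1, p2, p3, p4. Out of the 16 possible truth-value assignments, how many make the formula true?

4

p1  p2  p3  p4  |  (p4 and p3)  not (p4 and p3)  (p2 xor p3)  (p1 and (p2 xor p3))  not (p1 and (p2 xor p3))  (p3 and p3)  φ
0   0   0   0   |       0              1              0                0                       1                   0       0
0   0   0   1   |       0              1              0                0                       1                   0       0
0   0   1   0   |       0              1              1                0                       1                   1       0
0   0   1   1   |       1              0              1                0                       1                   1       1
0   1   0   0   |       0              1              1                0                       1                   0       0
0   1   0   1   |       0              1              1                0                       1                   0       0
0   1   1   0   |       0              1              0                0                       1                   1       0
0   1   1   1   |       1              0              0                0                       1                   1       1
1   0   0   0   |       0              1              0                0                       1                   0       0
1   0   0   1   |       0              1              0                0                       1                   0       0
1   0   1   0   |       0              1              1                1                       0                   1       1
1   0   1   1   |       1              0              1                1                       0                   1       0
1   1   0   0   |       0              1              1                1                       0                   0       0
1   1   0   1   |       0              1              1                1                       0                   0       0
1   1   1   0   |       0              1              0                0                       1                   1       1
1   1   1   1   |       1              0              0                0                       1                   1       0
The formula is true on 4 of the 16 rows.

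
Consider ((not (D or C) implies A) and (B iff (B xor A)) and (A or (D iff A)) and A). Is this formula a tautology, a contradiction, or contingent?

A  B  C  D  |  φ
T  T  T  T  |  F
T  T  T  F  |  F
T  T  F  T  |  F
T  T  F  F  |  F
T  F  T  T  |  F
T  F  T  F  |  F
T  F  F  T  |  F
T  F  F  F  |  F
F  T  T  T  |  F
F  T  T  F  |  F
F  T  F  T  |  F
F  T  F  F  |  F
F  F  T  T  |  F
F  F  T  F  |  F
F  F  F  T  |  F
F  F  F  F  |  F
Every row is F, so the formula is a contradiction.

contradiction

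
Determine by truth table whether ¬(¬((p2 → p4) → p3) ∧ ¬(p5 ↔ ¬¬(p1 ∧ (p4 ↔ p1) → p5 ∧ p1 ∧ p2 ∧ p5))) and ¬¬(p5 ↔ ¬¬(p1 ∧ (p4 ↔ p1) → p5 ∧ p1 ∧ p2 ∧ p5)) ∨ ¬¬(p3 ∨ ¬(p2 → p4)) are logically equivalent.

equivalent

  p1     p2     p3     p4     p5   |    φ      ψ  
 True   True   True   True   True  |   True   True
 True   True   True   True  False  |   True   True
 True   True   True  False   True  |   True   True
 True   True   True  False  False  |   True   True
 True   True  False   True   True  |   True   True
 True   True  False   True  False  |   True   True
 True   True  False  False   True  |   True   True
 True   True  False  False  False  |   True   True
 True  False   True   True   True  |   True   True
 True  False   True   True  False  |   True   True
 True  False   True  False   True  |   True   True
 True  False   True  False  False  |   True   True
 True  False  False   True   True  |  False  False
 True  False  False   True  False  |   True   True
 True  False  False  False   True  |   True   True
 True  False  False  False  False  |  False  False
False   True   True   True   True  |   True   True
False   True   True   True  False  |   True   True
False   True   True  False   True  |   True   True
False   True   True  False  False  |   True   True
False   True  False   True   True  |   True   True
False   True  False   True  False  |  False  False
False   True  False  False   True  |   True   True
False   True  False  False  False  |   True   True
False  False   True   True   True  |   True   True
False  False   True   True  False  |   True   True
False  False   True  False   True  |   True   True
False  False   True  False  False  |   True   True
False  False  False   True   True  |   True   True
False  False  False   True  False  |  False  False
False  False  False  False   True  |   True   True
False  False  False  False  False  |  False  False
The columns for φ and ψ agree on every row, so they are logically equivalent.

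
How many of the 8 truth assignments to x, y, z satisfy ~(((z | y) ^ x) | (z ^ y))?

x  y  z     (z | y)  ((z | y) ^ x)  (z ^ y)  (((z | y) ^ x) | (z ^ y))  ~(((z | y) ^ x) | (z ^ y))
T  T  T        T           F           F                 F                          T             
T  T  F        T           F           T                 T                          F             
T  F  T        T           F           T                 T                          F             
T  F  F        F           T           F                 T                          F             
F  T  T        T           T           F                 T                          F             
F  T  F        T           T           T                 T                          F             
F  F  T        T           T           T                 T                          F             
F  F  F        F           F           F                 F                          T             
The formula is true on 2 of the 8 rows.

2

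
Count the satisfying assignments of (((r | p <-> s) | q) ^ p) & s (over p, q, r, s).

3

p  q  r  s     (r | p)  ((r | p) <-> s)  (((r | p) <-> s) | q)  ((((r | p) <-> s) | q) ^ p)  (((((r | p) <-> s) | q) ^ p) & s)
F  F  F  F        F            T                   T                         T                               F                
F  F  F  T        F            F                   F                         F                               F                
F  F  T  F        T            F                   F                         F                               F                
F  F  T  T        T            T                   T                         T                               T                
F  T  F  F        F            T                   T                         T                               F                
F  T  F  T        F            F                   T                         T                               T                
F  T  T  F        T            F                   T                         T                               F                
F  T  T  T        T            T                   T                         T                               T                
T  F  F  F        T            F                   F                         T                               F                
T  F  F  T        T            T                   T                         F                               F                
T  F  T  F        T            F                   F                         T                               F                
T  F  T  T        T            T                   T                         F                               F                
T  T  F  F        T            F                   T                         F                               F                
T  T  F  T        T            T                   T                         F                               F                
T  T  T  F        T            F                   T                         F                               F                
T  T  T  T        T            T                   T                         F                               F                
The formula is true on 3 of the 16 rows.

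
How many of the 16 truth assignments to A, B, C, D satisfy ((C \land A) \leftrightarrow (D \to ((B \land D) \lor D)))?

A | B | C | D || (C \land A) | (B \land D) | ((B \land D) \lor D) | (D \to ((B \land D) \lor D)) | φ
0 | 0 | 0 | 0 ||      0      |      0      |          0           |              1               | 0
0 | 0 | 0 | 1 ||      0      |      0      |          1           |              1               | 0
0 | 0 | 1 | 0 ||      0      |      0      |          0           |              1               | 0
0 | 0 | 1 | 1 ||      0      |      0      |          1           |              1               | 0
0 | 1 | 0 | 0 ||      0      |      0      |          0           |              1               | 0
0 | 1 | 0 | 1 ||      0      |      1      |          1           |              1               | 0
0 | 1 | 1 | 0 ||      0      |      0      |          0           |              1               | 0
0 | 1 | 1 | 1 ||      0      |      1      |          1           |              1               | 0
1 | 0 | 0 | 0 ||      0      |      0      |          0           |              1               | 0
1 | 0 | 0 | 1 ||      0      |      0      |          1           |              1               | 0
1 | 0 | 1 | 0 ||      1      |      0      |          0           |              1               | 1
1 | 0 | 1 | 1 ||      1      |      0      |          1           |              1               | 1
1 | 1 | 0 | 0 ||      0      |      0      |          0           |              1               | 0
1 | 1 | 0 | 1 ||      0      |      1      |          1           |              1               | 0
1 | 1 | 1 | 0 ||      1      |      0      |          0           |              1               | 1
1 | 1 | 1 | 1 ||      1      |      1      |          1           |              1               | 1
The formula is true on 4 of the 16 rows.

4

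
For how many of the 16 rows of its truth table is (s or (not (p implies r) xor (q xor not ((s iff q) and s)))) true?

12

p | q | r | s | (p implies r) | not (p implies r) | (s iff q) | ((s iff q) and s) | not ((s iff q) and s) | φ
- | - | - | - | ------------- | ----------------- | --------- | ----------------- | --------------------- | -
1 | 1 | 1 | 1 |       1       |         0         |     1     |         1         |           0           | 1
1 | 1 | 1 | 0 |       1       |         0         |     0     |         0         |           1           | 0
1 | 1 | 0 | 1 |       0       |         1         |     1     |         1         |           0           | 1
1 | 1 | 0 | 0 |       0       |         1         |     0     |         0         |           1           | 1
1 | 0 | 1 | 1 |       1       |         0         |     0     |         0         |           1           | 1
1 | 0 | 1 | 0 |       1       |         0         |     1     |         0         |           1           | 1
1 | 0 | 0 | 1 |       0       |         1         |     0     |         0         |           1           | 1
1 | 0 | 0 | 0 |       0       |         1         |     1     |         0         |           1           | 0
0 | 1 | 1 | 1 |       1       |         0         |     1     |         1         |           0           | 1
0 | 1 | 1 | 0 |       1       |         0         |     0     |         0         |           1           | 0
0 | 1 | 0 | 1 |       1       |         0         |     1     |         1         |           0           | 1
0 | 1 | 0 | 0 |       1       |         0         |     0     |         0         |           1           | 0
0 | 0 | 1 | 1 |       1       |         0         |     0     |         0         |           1           | 1
0 | 0 | 1 | 0 |       1       |         0         |     1     |         0         |           1           | 1
0 | 0 | 0 | 1 |       1       |         0         |     0     |         0         |           1           | 1
0 | 0 | 0 | 0 |       1       |         0         |     1     |         0         |           1           | 1
The formula is true on 12 of the 16 rows.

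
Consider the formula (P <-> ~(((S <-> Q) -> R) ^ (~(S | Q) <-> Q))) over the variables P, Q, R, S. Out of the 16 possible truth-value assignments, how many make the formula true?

P  Q  R  S     (S <-> Q)  ((S <-> Q) -> R)  (S | Q)  ~(S | Q)  (~(S | Q) <-> Q)  φ
0  0  0  0         1             0             0        1             0          0
0  0  0  1         0             1             1        0             1          0
0  0  1  0         1             1             0        1             0          1
0  0  1  1         0             1             1        0             1          0
0  1  0  0         0             1             1        0             0          1
0  1  0  1         1             0             1        0             0          0
0  1  1  0         0             1             1        0             0          1
0  1  1  1         1             1             1        0             0          1
1  0  0  0         1             0             0        1             0          1
1  0  0  1         0             1             1        0             1          1
1  0  1  0         1             1             0        1             0          0
1  0  1  1         0             1             1        0             1          1
1  1  0  0         0             1             1        0             0          0
1  1  0  1         1             0             1        0             0          1
1  1  1  0         0             1             1        0             0          0
1  1  1  1         1             1             1        0             0          0
The formula is true on 8 of the 16 rows.

8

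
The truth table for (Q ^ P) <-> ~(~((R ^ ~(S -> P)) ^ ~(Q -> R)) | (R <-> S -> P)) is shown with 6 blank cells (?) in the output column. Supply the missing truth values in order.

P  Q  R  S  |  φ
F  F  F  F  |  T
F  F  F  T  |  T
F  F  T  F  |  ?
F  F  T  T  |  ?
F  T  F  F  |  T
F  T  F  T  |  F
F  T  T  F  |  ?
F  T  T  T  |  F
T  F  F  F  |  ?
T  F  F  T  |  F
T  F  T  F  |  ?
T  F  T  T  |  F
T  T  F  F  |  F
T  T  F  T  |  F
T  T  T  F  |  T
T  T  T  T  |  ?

T, T, F, F, F, T

Row P=F, Q=F, R=T, S=F: (Q ^ P) = F, ~(~((R ^ ~(S -> P)) ^ ~(Q -> R)) | (R <-> S -> P)) = F, so the formula = T.
Row P=F, Q=F, R=T, S=T: (Q ^ P) = F, ~(~((R ^ ~(S -> P)) ^ ~(Q -> R)) | (R <-> S -> P)) = F, so the formula = T.
Row P=F, Q=T, R=T, S=F: (Q ^ P) = T, ~(~((R ^ ~(S -> P)) ^ ~(Q -> R)) | (R <-> S -> P)) = F, so the formula = F.
Row P=T, Q=F, R=F, S=F: (Q ^ P) = T, ~(~((R ^ ~(S -> P)) ^ ~(Q -> R)) | (R <-> S -> P)) = F, so the formula = F.
Row P=T, Q=F, R=T, S=F: (Q ^ P) = T, ~(~((R ^ ~(S -> P)) ^ ~(Q -> R)) | (R <-> S -> P)) = F, so the formula = F.
Row P=T, Q=T, R=T, S=T: (Q ^ P) = F, ~(~((R ^ ~(S -> P)) ^ ~(Q -> R)) | (R <-> S -> P)) = F, so the formula = T.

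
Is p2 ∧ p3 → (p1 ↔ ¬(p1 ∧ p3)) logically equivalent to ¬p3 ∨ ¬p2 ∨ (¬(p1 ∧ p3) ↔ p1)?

equivalent

p1  p2  p3  |  φ  ψ
T   T   T   |  F  F
T   T   F   |  T  T
T   F   T   |  T  T
T   F   F   |  T  T
F   T   T   |  F  F
F   T   F   |  T  T
F   F   T   |  T  T
F   F   F   |  T  T
The columns for φ and ψ agree on every row, so they are logically equivalent.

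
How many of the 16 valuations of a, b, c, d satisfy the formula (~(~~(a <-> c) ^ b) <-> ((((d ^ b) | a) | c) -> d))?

a  b  c  d     (a <-> c)  ~(a <-> c)  ~~(a <-> c)  (~~(a <-> c) ^ b)  ~(~~(a <-> c) ^ b)  (d ^ b)  ((d ^ b) | a)  (((d ^ b) | a) | c)  ((((d ^ b) | a) | c) -> d)  φ
T  T  T  T         T          F            T               F                  T              F           T                 T                       T               T
T  T  T  F         T          F            T               F                  T              T           T                 T                       F               F
T  T  F  T         F          T            F               T                  F              F           T                 T                       T               F
T  T  F  F         F          T            F               T                  F              T           T                 T                       F               T
T  F  T  T         T          F            T               T                  F              T           T                 T                       T               F
T  F  T  F         T          F            T               T                  F              F           T                 T                       F               T
T  F  F  T         F          T            F               F                  T              T           T                 T                       T               T
T  F  F  F         F          T            F               F                  T              F           T                 T                       F               F
F  T  T  T         F          T            F               T                  F              F           F                 T                       T               F
F  T  T  F         F          T            F               T                  F              T           T                 T                       F               T
F  T  F  T         T          F            T               F                  T              F           F                 F                       T               T
F  T  F  F         T          F            T               F                  T              T           T                 T                       F               F
F  F  T  T         F          T            F               F                  T              T           T                 T                       T               T
F  F  T  F         F          T            F               F                  T              F           F                 T                       F               F
F  F  F  T         T          F            T               T                  F              T           T                 T                       T               F
F  F  F  F         T          F            T               T                  F              F           F                 F                       T               F
The formula is true on 7 of the 16 rows.

7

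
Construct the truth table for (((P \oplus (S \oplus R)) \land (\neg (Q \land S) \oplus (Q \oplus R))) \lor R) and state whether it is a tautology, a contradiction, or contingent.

P  Q  R  S  |  (S \oplus R)  (P \oplus (S \oplus R))  (Q \land S)  \neg (Q \land S)  (Q \oplus R)  φ
1  1  1  1  |       0                   1                  1              0               0        1
1  1  1  0  |       1                   0                  0              1               0        1
1  1  0  1  |       1                   0                  1              0               1        0
1  1  0  0  |       0                   1                  0              1               1        0
1  0  1  1  |       0                   1                  0              1               1        1
1  0  1  0  |       1                   0                  0              1               1        1
1  0  0  1  |       1                   0                  0              1               0        0
1  0  0  0  |       0                   1                  0              1               0        1
0  1  1  1  |       0                   0                  1              0               0        1
0  1  1  0  |       1                   1                  0              1               0        1
0  1  0  1  |       1                   1                  1              0               1        1
0  1  0  0  |       0                   0                  0              1               1        0
0  0  1  1  |       0                   0                  0              1               1        1
0  0  1  0  |       1                   1                  0              1               1        1
0  0  0  1  |       1                   1                  0              1               0        1
0  0  0  0  |       0                   0                  0              1               0        0
11 of 16 rows are 1, so the formula is contingent.

contingent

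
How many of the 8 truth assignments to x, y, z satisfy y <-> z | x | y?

5

x  y  z     (y <-> (z | x | y))
0  0  0              1         
0  0  1              0         
0  1  0              1         
0  1  1              1         
1  0  0              0         
1  0  1              0         
1  1  0              1         
1  1  1              1         
The formula is true on 5 of the 8 rows.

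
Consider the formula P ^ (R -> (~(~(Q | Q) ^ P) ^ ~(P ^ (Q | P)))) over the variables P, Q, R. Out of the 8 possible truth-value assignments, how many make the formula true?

  P      Q      R       (Q | Q)  ~(Q | Q)  (~(Q | Q) ^ P)  ~(~(Q | Q) ^ P)  (Q | P)  (P ^ (Q | P))  ~(P ^ (Q | P))    φ  
False  False  False      False     True         True            False        False       False           True        True
False  False   True      False     True         True            False        False       False           True        True
False   True  False       True    False        False             True         True        True          False        True
False   True   True       True    False        False             True         True        True          False        True
 True  False  False      False     True        False             True         True       False           True       False
 True  False   True      False     True        False             True         True       False           True        True
 True   True  False       True    False         True            False         True       False           True       False
 True   True   True       True    False         True            False         True       False           True       False
The formula is true on 5 of the 8 rows.

5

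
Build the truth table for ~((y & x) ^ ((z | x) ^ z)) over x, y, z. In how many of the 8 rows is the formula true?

6

  x      y      z       (y & x)  (z | x)  ((z | x) ^ z)  ((y & x) ^ ((z | x) ^ z))  ~((y & x) ^ ((z | x) ^ z))
 True   True   True       True     True       False                 True                      False           
 True   True  False       True     True        True                False                       True           
 True  False   True      False     True       False                False                       True           
 True  False  False      False     True        True                 True                      False           
False   True   True      False     True       False                False                       True           
False   True  False      False    False       False                False                       True           
False  False   True      False     True       False                False                       True           
False  False  False      False    False       False                False                       True           
The formula is true on 6 of the 8 rows.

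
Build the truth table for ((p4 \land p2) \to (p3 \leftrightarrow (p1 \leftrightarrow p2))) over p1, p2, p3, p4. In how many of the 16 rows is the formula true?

p1 | p2 | p3 | p4 || (p4 \land p2) | (p1 \leftrightarrow p2) | φ
F  | F  | F  | F  ||       F       |            T            | T
F  | F  | F  | T  ||       F       |            T            | T
F  | F  | T  | F  ||       F       |            T            | T
F  | F  | T  | T  ||       F       |            T            | T
F  | T  | F  | F  ||       F       |            F            | T
F  | T  | F  | T  ||       T       |            F            | T
F  | T  | T  | F  ||       F       |            F            | T
F  | T  | T  | T  ||       T       |            F            | F
T  | F  | F  | F  ||       F       |            F            | T
T  | F  | F  | T  ||       F       |            F            | T
T  | F  | T  | F  ||       F       |            F            | T
T  | F  | T  | T  ||       F       |            F            | T
T  | T  | F  | F  ||       F       |            T            | T
T  | T  | F  | T  ||       T       |            T            | F
T  | T  | T  | F  ||       F       |            T            | T
T  | T  | T  | T  ||       T       |            T            | T
The formula is true on 14 of the 16 rows.

14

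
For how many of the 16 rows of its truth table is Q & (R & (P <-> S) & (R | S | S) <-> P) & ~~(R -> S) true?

4

P | Q | R | S | φ
- | - | - | - | -
F | F | F | F | F
F | F | F | T | F
F | F | T | F | F
F | F | T | T | F
F | T | F | F | T
F | T | F | T | T
F | T | T | F | F
F | T | T | T | T
T | F | F | F | F
T | F | F | T | F
T | F | T | F | F
T | F | T | T | F
T | T | F | F | F
T | T | F | T | F
T | T | T | F | F
T | T | T | T | T
The formula is true on 4 of the 16 rows.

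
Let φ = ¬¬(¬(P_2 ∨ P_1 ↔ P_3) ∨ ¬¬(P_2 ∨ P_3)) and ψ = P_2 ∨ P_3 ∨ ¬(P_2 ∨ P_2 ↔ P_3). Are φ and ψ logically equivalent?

not equivalent

P_1 | P_2 | P_3 | φ | ψ
--- | --- | --- | - | -
 0  |  0  |  0  | 0 | 0
 0  |  0  |  1  | 1 | 1
 0  |  1  |  0  | 1 | 1
 0  |  1  |  1  | 1 | 1
 1  |  0  |  0  | 1 | 0
 1  |  0  |  1  | 1 | 1
 1  |  1  |  0  | 1 | 1
 1  |  1  |  1  | 1 | 1
The columns differ at P_1=1, P_2=0, P_3=0 (φ=1, ψ=0), so they are not equivalent.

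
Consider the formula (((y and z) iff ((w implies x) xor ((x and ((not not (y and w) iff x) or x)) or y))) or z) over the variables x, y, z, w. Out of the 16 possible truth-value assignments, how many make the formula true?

14

x | y | z | w | (y and z) | (w implies x) | (y and w) | not (y and w) | not not (y and w) | (not not (y and w) iff x) | φ
- | - | - | - | --------- | ------------- | --------- | ------------- | ----------------- | ------------------------- | -
T | T | T | T |     T     |       T       |     T     |       F       |         T         |             T             | T
T | T | T | F |     T     |       T       |     F     |       T       |         F         |             F             | T
T | T | F | T |     F     |       T       |     T     |       F       |         T         |             T             | T
T | T | F | F |     F     |       T       |     F     |       T       |         F         |             F             | T
T | F | T | T |     F     |       T       |     F     |       T       |         F         |             F             | T
T | F | T | F |     F     |       T       |     F     |       T       |         F         |             F             | T
T | F | F | T |     F     |       T       |     F     |       T       |         F         |             F             | T
T | F | F | F |     F     |       T       |     F     |       T       |         F         |             F             | T
F | T | T | T |     T     |       F       |     T     |       F       |         T         |             F             | T
F | T | T | F |     T     |       T       |     F     |       T       |         F         |             T             | T
F | T | F | T |     F     |       F       |     T     |       F       |         T         |             F             | F
F | T | F | F |     F     |       T       |     F     |       T       |         F         |             T             | T
F | F | T | T |     F     |       F       |     F     |       T       |         F         |             T             | T
F | F | T | F |     F     |       T       |     F     |       T       |         F         |             T             | T
F | F | F | T |     F     |       F       |     F     |       T       |         F         |             T             | T
F | F | F | F |     F     |       T       |     F     |       T       |         F         |             T             | F
The formula is true on 14 of the 16 rows.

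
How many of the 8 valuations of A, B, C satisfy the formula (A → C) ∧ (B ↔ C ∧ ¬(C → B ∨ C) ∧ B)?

3

  A   |   B   |   C   ||   φ  
 True |  True |  True || False
 True |  True | False || False
 True | False |  True ||  True
 True | False | False || False
False |  True |  True || False
False |  True | False || False
False | False |  True ||  True
False | False | False ||  True
The formula is true on 3 of the 8 rows.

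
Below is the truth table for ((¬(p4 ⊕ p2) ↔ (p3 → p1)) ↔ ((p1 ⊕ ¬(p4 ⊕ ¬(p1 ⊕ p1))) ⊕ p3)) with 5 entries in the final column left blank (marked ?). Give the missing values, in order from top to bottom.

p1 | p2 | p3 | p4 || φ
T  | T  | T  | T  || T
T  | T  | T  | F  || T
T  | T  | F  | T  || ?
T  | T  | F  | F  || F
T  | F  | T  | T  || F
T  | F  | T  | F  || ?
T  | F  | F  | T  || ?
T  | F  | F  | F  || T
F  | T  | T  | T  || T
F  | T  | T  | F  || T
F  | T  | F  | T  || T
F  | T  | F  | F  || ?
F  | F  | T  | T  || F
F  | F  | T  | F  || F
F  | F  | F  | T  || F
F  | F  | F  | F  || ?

F, F, T, T, F

Row p1=T, p2=T, p3=F, p4=T: (¬(p4 ⊕ p2) ↔ (p3 → p1)) = T, ((p1 ⊕ ¬(p4 ⊕ ¬(p1 ⊕ p1))) ⊕ p3) = F, so the formula = F.
Row p1=T, p2=F, p3=T, p4=F: (¬(p4 ⊕ p2) ↔ (p3 → p1)) = T, ((p1 ⊕ ¬(p4 ⊕ ¬(p1 ⊕ p1))) ⊕ p3) = F, so the formula = F.
Row p1=T, p2=F, p3=F, p4=T: (¬(p4 ⊕ p2) ↔ (p3 → p1)) = F, ((p1 ⊕ ¬(p4 ⊕ ¬(p1 ⊕ p1))) ⊕ p3) = F, so the formula = T.
Row p1=F, p2=T, p3=F, p4=F: (¬(p4 ⊕ p2) ↔ (p3 → p1)) = F, ((p1 ⊕ ¬(p4 ⊕ ¬(p1 ⊕ p1))) ⊕ p3) = F, so the formula = T.
Row p1=F, p2=F, p3=F, p4=F: (¬(p4 ⊕ p2) ↔ (p3 → p1)) = T, ((p1 ⊕ ¬(p4 ⊕ ¬(p1 ⊕ p1))) ⊕ p3) = F, so the formula = F.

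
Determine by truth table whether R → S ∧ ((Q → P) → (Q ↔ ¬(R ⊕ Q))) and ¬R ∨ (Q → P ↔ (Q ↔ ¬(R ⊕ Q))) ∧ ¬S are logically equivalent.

P  Q  R  S  |  φ  ψ
1  1  1  1  |  1  0
1  1  1  0  |  0  1
1  1  0  1  |  1  1
1  1  0  0  |  1  1
1  0  1  1  |  1  0
1  0  1  0  |  0  1
1  0  0  1  |  1  1
1  0  0  0  |  1  1
0  1  1  1  |  1  0
0  1  1  0  |  0  0
0  1  0  1  |  1  1
0  1  0  0  |  1  1
0  0  1  1  |  1  0
0  0  1  0  |  0  1
0  0  0  1  |  1  1
0  0  0  0  |  1  1
The columns differ at P=1, Q=1, R=1, S=1 (φ=1, ψ=0), so they are not equivalent.

not equivalent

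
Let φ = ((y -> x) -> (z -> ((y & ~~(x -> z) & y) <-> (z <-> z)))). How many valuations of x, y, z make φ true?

6

x | y | z | (y -> x) | (x -> z) | ~(x -> z) | ~~(x -> z) | (y & ~~(x -> z) & y) | (z <-> z) | φ
- | - | - | -------- | -------- | --------- | ---------- | -------------------- | --------- | -
F | F | F |    T     |    T     |     F     |     T      |          F           |     T     | T
F | F | T |    T     |    T     |     F     |     T      |          F           |     T     | F
F | T | F |    F     |    T     |     F     |     T      |          T           |     T     | T
F | T | T |    F     |    T     |     F     |     T      |          T           |     T     | T
T | F | F |    T     |    F     |     T     |     F      |          F           |     T     | T
T | F | T |    T     |    T     |     F     |     T      |          F           |     T     | F
T | T | F |    T     |    F     |     T     |     F      |          F           |     T     | T
T | T | T |    T     |    T     |     F     |     T      |          T           |     T     | T
The formula is true on 6 of the 8 rows.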